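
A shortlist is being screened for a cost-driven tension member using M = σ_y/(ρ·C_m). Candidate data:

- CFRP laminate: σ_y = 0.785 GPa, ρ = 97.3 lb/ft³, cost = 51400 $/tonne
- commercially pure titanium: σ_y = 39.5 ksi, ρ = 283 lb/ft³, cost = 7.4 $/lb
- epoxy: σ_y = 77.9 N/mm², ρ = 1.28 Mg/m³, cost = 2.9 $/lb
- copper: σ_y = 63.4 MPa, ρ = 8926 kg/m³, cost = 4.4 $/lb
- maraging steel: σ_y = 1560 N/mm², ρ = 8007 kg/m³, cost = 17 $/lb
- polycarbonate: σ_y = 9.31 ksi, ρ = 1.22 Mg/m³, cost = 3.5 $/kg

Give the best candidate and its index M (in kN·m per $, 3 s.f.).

Putting every candidate on a common basis:
  CFRP laminate: σ_y = 785.0 MPa, ρ = 1559 kg/m³, cost = 51.40 $/kg
  commercially pure titanium: σ_y = 272.3 MPa, ρ = 4533 kg/m³, cost = 16.31 $/kg
  epoxy: σ_y = 77.90 MPa, ρ = 1280 kg/m³, cost = 6.393 $/kg
  copper: σ_y = 63.40 MPa, ρ = 8926 kg/m³, cost = 9.700 $/kg
  maraging steel: σ_y = 1560 MPa, ρ = 8007 kg/m³, cost = 37.48 $/kg
  polycarbonate: σ_y = 64.19 MPa, ρ = 1220 kg/m³, cost = 3.500 $/kg
  polycarbonate: M = 15.0 kN·m per $
  CFRP laminate: M = 9.80 kN·m per $
  epoxy: M = 9.52 kN·m per $
  maraging steel: M = 5.20 kN·m per $
  commercially pure titanium: M = 3.68 kN·m per $
  copper: M = 0.732 kN·m per $
Highest index: polycarbonate.

polycarbonate, M = 15.0 kN·m per $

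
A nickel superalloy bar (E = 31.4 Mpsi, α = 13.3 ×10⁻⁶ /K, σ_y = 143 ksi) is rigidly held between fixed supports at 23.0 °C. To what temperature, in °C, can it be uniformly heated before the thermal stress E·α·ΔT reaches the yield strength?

E = 31.4 Mpsi = 216.5 GPa.
σ_y = 143 ksi = 986.0 MPa.
E·α·ΔT = 986.0 MPa ⇒ ΔT = 986.0 / (216.5×10³ × 13.3×10⁻⁶) = 342.4 K.
T = 23.0 + 342.4 = 365.4 °C.

365 °C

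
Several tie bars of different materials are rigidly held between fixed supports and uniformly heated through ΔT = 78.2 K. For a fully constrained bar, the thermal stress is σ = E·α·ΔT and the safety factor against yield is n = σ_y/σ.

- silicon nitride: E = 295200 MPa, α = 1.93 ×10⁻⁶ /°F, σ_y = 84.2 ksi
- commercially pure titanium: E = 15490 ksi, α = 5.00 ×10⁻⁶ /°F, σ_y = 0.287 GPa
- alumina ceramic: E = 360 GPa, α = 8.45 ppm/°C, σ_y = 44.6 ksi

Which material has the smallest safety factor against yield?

alumina ceramic

With everything in SI (GPa, ×10⁻⁶/K, MPa):
  silicon nitride: E = 295.2, α = 3.47, σ_y = 580.5 → σ = 80.2 MPa, n = 7.24
  commercially pure titanium: E = 106.8, α = 9.00, σ_y = 287.0 → σ = 75.2 MPa, n = 3.82
  alumina ceramic: E = 360.0, α = 8.45, σ_y = 307.5 → σ = 238 MPa, n = 1.29
Alumina ceramic has the lowest safety factor, n = 1.29.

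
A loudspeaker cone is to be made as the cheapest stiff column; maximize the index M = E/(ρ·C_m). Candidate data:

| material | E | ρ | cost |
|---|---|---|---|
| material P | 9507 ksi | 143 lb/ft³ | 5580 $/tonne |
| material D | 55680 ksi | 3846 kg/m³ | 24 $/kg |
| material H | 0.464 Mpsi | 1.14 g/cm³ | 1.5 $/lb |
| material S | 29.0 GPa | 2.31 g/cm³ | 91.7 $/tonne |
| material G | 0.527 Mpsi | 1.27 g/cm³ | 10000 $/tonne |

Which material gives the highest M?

material S

After converting to SI:
  material P: E = 65.55 GPa, ρ = 2291 kg/m³, cost = 5.580 $/kg
  material D: E = 383.9 GPa, ρ = 3846 kg/m³, cost = 24.00 $/kg
  material H: E = 3.199 GPa, ρ = 1140 kg/m³, cost = 3.307 $/kg
  material S: E = 29.00 GPa, ρ = 2310 kg/m³, cost = 0.09170 $/kg
  material G: E = 3.634 GPa, ρ = 1270 kg/m³, cost = 10.00 $/kg
  material S: M = 137 MN·m per $
  material P: M = 5.13 MN·m per $
  material D: M = 4.16 MN·m per $
  material H: M = 0.849 MN·m per $
  material G: M = 0.286 MN·m per $
Material S ranks first.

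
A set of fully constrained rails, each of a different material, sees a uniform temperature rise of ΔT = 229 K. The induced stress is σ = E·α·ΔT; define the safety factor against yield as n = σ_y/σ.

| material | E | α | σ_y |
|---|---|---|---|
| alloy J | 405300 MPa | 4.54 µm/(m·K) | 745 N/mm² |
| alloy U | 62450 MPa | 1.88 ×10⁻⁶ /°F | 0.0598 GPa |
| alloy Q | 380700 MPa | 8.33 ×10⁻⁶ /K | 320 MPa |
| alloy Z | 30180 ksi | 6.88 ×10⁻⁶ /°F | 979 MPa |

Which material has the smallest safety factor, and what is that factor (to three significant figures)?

alloy Q, n = 0.441

Converting E to GPa, α to ×10⁻⁶/K, σ_y to MPa, then σ and n for each:
  alloy J: E = 405.3, α = 4.54, σ_y = 745.0 → σ = 421 MPa, n = 1.77
  alloy U: E = 62.45, α = 3.38, σ_y = 59.80 → σ = 48.4 MPa, n = 1.24
  alloy Q: E = 380.7, α = 8.33, σ_y = 320.0 → σ = 726 MPa, n = 0.441
  alloy Z: E = 208.1, α = 12.4, σ_y = 979.0 → σ = 590 MPa, n = 1.66
The minimum is alloy Q at n = 0.441.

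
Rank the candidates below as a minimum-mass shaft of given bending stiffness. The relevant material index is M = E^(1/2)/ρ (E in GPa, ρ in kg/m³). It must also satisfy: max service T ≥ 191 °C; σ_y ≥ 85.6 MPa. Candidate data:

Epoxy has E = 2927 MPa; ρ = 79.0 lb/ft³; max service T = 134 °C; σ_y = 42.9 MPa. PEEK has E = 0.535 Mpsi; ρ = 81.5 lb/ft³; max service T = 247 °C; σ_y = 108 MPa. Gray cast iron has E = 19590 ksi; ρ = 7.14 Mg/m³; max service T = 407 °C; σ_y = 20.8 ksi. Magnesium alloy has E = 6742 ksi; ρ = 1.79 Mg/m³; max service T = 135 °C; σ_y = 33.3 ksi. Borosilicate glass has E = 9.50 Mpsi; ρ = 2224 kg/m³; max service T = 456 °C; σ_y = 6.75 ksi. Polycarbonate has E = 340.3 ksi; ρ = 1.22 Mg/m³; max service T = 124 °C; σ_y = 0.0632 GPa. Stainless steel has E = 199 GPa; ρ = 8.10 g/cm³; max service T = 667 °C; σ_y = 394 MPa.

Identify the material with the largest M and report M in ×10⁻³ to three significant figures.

stainless steel, M = 1.74×10⁻³

Screen on constraints: max service T ≥ 191 °C; σ_y ≥ 85.6 MPa. Survivors: PEEK, gray cast iron, stainless steel.
Putting every candidate on a common basis:
  PEEK: E = 3.689 GPa, ρ = 1306 kg/m³
  gray cast iron: E = 135.1 GPa, ρ = 7140 kg/m³
  stainless steel: E = 199.0 GPa, ρ = 8100 kg/m³
  stainless steel: M = 1.74×10⁻³
  gray cast iron: M = 1.63×10⁻³
  PEEK: M = 1.47×10⁻³
Stainless steel ranks first.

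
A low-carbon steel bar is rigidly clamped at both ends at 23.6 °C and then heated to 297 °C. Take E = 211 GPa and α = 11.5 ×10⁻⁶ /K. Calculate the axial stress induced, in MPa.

663 MPa

ΔT = 273.4 K. Constrained thermal stress σ = E·α·ΔT = 211.0×10³ MPa × 11.5×10⁻⁶ × 273.4 = 663 MPa (compressive).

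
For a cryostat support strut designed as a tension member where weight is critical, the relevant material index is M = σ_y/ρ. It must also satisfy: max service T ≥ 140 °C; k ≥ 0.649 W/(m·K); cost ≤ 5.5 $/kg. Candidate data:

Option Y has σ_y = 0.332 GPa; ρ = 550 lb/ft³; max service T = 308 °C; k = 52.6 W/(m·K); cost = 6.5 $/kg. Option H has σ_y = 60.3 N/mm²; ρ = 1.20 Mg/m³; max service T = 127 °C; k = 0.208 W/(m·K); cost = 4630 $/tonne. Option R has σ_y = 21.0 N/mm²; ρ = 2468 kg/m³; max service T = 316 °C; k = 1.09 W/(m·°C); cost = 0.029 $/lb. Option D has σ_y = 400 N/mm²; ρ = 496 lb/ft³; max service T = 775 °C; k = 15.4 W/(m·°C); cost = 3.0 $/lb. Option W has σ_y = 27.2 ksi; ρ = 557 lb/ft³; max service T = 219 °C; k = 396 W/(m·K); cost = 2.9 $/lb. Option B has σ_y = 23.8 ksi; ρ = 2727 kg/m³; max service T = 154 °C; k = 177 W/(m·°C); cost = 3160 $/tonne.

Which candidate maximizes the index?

option B

Screen on constraints: max service T ≥ 140 °C; k ≥ 0.649 W/(m·K); cost ≤ 5.5 $/kg. Survivors: option R, option B.
Convert each candidate to consistent units, then evaluate M:
  option R: σ_y = 21.00 MPa, ρ = 2468 kg/m³
  option B: σ_y = 164.1 MPa, ρ = 2727 kg/m³
  option B: M = 60.2 kN·m/kg
  option R: M = 8.51 kN·m/kg
The maximum is for option B.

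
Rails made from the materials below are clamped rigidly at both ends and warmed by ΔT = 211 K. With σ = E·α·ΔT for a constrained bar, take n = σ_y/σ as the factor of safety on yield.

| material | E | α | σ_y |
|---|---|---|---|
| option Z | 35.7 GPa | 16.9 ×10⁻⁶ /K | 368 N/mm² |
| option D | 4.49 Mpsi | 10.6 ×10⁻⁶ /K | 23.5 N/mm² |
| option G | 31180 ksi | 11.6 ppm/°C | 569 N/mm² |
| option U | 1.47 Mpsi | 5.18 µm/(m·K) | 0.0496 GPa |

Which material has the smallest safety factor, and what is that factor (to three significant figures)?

option D, n = 0.339

Per material, after unit conversion:
  option Z: E = 35.70, α = 16.9, σ_y = 368.0 → σ = 127 MPa, n = 2.89
  option D: E = 30.96, α = 10.6, σ_y = 23.50 → σ = 69.2 MPa, n = 0.339
  option G: E = 215.0, α = 11.6, σ_y = 569.0 → σ = 526 MPa, n = 1.08
  option U: E = 10.14, α = 5.18, σ_y = 49.60 → σ = 11.1 MPa, n = 4.48
The minimum is option D at n = 0.339.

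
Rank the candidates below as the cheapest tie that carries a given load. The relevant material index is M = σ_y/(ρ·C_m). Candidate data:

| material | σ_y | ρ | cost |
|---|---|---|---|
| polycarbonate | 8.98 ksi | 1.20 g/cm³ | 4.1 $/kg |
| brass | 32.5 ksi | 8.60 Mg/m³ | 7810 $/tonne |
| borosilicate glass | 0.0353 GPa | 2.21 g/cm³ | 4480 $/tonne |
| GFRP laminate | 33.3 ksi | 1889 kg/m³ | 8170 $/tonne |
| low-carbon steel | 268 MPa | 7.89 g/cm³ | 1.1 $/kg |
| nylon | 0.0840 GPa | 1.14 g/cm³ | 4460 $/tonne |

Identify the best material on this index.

Normalizing units and computing the index:
  polycarbonate: σ_y = 61.91 MPa, ρ = 1200 kg/m³, cost = 4.100 $/kg
  brass: σ_y = 224.1 MPa, ρ = 8600 kg/m³, cost = 7.810 $/kg
  borosilicate glass: σ_y = 35.30 MPa, ρ = 2210 kg/m³, cost = 4.480 $/kg
  GFRP laminate: σ_y = 229.6 MPa, ρ = 1889 kg/m³, cost = 8.170 $/kg
  low-carbon steel: σ_y = 268.0 MPa, ρ = 7890 kg/m³, cost = 1.100 $/kg
  nylon: σ_y = 84.00 MPa, ρ = 1140 kg/m³, cost = 4.460 $/kg
  low-carbon steel: M = 30.9 kN·m per $
  nylon: M = 16.5 kN·m per $
  GFRP laminate: M = 14.9 kN·m per $
  polycarbonate: M = 12.6 kN·m per $
  borosilicate glass: M = 3.57 kN·m per $
  brass: M = 3.34 kN·m per $
Low-carbon steel ranks first.

low-carbon steel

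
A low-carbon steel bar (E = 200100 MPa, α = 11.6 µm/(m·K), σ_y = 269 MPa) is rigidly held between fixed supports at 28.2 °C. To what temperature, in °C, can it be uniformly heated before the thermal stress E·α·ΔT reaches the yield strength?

144 °C

E = 200100 MPa = 200.1 GPa.
E·α·ΔT = 269.0 MPa ⇒ ΔT = 269.0 / (200.1×10³ × 11.6×10⁻⁶) = 115.9 K.
T = 28.2 + 115.9 = 144.1 °C.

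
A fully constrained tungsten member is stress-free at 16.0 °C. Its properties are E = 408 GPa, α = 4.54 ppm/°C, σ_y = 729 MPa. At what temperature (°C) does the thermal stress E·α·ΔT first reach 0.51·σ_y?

E·α·ΔT = 371.8 MPa ⇒ ΔT = 371.8 / (408.0×10³ × 4.54×10⁻⁶) = 200.7 K.
T = 16.0 + 200.7 = 216.7 °C.

217 °C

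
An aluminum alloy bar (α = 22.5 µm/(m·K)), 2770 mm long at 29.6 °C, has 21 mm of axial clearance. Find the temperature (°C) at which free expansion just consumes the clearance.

367 °C

α·L₀·ΔT = 21.0 mm ⇒ ΔT = 21.0 / (22.5×10⁻⁶ × 2770.0) = 336.9 K.
T = 29.6 + 336.9 = 366.5 °C.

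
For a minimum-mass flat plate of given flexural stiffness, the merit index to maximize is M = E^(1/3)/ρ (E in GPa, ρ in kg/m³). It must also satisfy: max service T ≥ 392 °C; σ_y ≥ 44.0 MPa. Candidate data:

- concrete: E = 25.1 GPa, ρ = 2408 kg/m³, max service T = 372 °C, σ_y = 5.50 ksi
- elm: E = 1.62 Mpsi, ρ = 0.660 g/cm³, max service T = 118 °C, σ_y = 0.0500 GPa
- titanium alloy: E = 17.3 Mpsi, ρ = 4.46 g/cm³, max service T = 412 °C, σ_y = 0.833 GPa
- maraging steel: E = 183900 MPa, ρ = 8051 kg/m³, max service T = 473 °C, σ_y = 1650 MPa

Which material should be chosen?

titanium alloy

Screen on constraints: max service T ≥ 392 °C; σ_y ≥ 44.0 MPa. Survivors: titanium alloy, maraging steel.
Putting every candidate on a common basis:
  titanium alloy: E = 119.3 GPa, ρ = 4460 kg/m³
  maraging steel: E = 183.9 GPa, ρ = 8051 kg/m³
  titanium alloy: M = 1.10×10⁻³
  maraging steel: M = 0.706×10⁻³
Highest index: titanium alloy.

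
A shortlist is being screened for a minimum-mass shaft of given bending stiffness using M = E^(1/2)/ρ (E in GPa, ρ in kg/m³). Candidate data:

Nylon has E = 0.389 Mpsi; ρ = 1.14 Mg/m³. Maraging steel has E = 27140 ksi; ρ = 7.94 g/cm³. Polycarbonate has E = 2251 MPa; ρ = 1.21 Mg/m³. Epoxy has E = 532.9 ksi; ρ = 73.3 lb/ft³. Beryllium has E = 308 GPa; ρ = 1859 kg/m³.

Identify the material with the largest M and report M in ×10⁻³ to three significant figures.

beryllium, M = 9.44×10⁻³

Putting every candidate on a common basis:
  nylon: E = 2.682 GPa, ρ = 1140 kg/m³
  maraging steel: E = 187.1 GPa, ρ = 7940 kg/m³
  polycarbonate: E = 2.251 GPa, ρ = 1210 kg/m³
  epoxy: E = 3.674 GPa, ρ = 1174 kg/m³
  beryllium: E = 308.0 GPa, ρ = 1859 kg/m³
  beryllium: M = 9.44×10⁻³
  maraging steel: M = 1.72×10⁻³
  epoxy: M = 1.63×10⁻³
  nylon: M = 1.44×10⁻³
  polycarbonate: M = 1.24×10⁻³
Beryllium has the largest M.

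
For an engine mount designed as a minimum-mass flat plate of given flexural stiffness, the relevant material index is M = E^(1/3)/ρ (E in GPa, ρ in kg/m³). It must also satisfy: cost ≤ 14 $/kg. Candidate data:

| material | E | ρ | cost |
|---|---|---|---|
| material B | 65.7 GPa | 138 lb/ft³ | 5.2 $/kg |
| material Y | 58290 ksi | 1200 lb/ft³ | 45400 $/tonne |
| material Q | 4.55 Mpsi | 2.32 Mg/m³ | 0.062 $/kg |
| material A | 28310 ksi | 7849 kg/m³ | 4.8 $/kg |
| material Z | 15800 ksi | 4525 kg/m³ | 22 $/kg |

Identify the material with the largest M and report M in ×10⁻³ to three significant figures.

Screen on constraints: cost ≤ 14 $/kg. Survivors: material B, material Q, material A.
Convert each candidate to consistent units, then evaluate M:
  material B: E = 65.70 GPa, ρ = 2211 kg/m³
  material Q: E = 31.37 GPa, ρ = 2320 kg/m³
  material A: E = 195.2 GPa, ρ = 7849 kg/m³
  material B: M = 1.83×10⁻³
  material Q: M = 1.36×10⁻³
  material A: M = 0.739×10⁻³
Highest index: material B.

material B, M = 1.83×10⁻³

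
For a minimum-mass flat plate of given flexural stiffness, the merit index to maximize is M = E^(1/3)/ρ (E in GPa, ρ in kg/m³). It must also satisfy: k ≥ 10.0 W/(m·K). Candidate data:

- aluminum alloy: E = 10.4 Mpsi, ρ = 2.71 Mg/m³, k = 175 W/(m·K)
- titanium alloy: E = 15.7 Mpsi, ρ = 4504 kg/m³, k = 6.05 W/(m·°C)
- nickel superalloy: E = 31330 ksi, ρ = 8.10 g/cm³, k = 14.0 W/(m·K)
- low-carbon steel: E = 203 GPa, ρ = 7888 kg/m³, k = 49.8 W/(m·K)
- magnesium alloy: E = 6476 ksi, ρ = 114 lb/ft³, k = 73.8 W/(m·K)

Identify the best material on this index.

magnesium alloy

Screen on constraints: k ≥ 10.0 W/(m·K). Survivors: aluminum alloy, nickel superalloy, low-carbon steel, magnesium alloy.
After converting to SI:
  aluminum alloy: E = 71.71 GPa, ρ = 2710 kg/m³
  nickel superalloy: E = 216.0 GPa, ρ = 8100 kg/m³
  low-carbon steel: E = 203.0 GPa, ρ = 7888 kg/m³
  magnesium alloy: E = 44.65 GPa, ρ = 1826 kg/m³
  magnesium alloy: M = 1.94×10⁻³
  aluminum alloy: M = 1.53×10⁻³
  low-carbon steel: M = 0.745×10⁻³
  nickel superalloy: M = 0.741×10⁻³
Highest index: magnesium alloy.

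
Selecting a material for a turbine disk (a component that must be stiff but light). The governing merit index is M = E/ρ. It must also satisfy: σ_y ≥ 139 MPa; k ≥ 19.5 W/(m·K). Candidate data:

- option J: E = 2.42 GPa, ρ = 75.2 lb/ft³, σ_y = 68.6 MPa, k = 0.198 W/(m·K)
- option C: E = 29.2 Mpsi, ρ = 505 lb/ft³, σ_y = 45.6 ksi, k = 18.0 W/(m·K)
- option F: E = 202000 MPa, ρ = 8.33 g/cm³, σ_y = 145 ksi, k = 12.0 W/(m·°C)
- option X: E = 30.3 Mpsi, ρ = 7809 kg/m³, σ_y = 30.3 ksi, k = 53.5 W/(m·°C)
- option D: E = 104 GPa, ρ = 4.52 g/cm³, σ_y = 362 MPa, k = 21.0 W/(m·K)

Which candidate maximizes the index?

Screen on constraints: σ_y ≥ 139 MPa; k ≥ 19.5 W/(m·K). Survivors: option X, option D.
Convert each candidate to consistent units, then evaluate M:
  option X: E = 208.9 GPa, ρ = 7809 kg/m³
  option D: E = 104.0 GPa, ρ = 4520 kg/m³
  option X: M = 26.8 MN·m/kg
  option D: M = 23.0 MN·m/kg
Option X has the largest M.

option X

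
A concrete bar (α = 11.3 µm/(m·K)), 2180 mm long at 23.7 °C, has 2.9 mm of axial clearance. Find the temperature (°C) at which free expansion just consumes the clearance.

α·L₀·ΔT = 2.9 mm ⇒ ΔT = 2.9 / (11.3×10⁻⁶ × 2180.0) = 117.7 K.
T = 23.7 + 117.7 = 141.4 °C.

141 °C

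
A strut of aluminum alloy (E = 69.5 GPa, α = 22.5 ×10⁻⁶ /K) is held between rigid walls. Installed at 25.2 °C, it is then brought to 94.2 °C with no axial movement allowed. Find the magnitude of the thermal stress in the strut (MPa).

ΔT = 69.00 K. Constrained thermal stress σ = E·α·ΔT = 69.50×10³ MPa × 22.5×10⁻⁶ × 69.00 = 108 MPa (compressive).

108 MPa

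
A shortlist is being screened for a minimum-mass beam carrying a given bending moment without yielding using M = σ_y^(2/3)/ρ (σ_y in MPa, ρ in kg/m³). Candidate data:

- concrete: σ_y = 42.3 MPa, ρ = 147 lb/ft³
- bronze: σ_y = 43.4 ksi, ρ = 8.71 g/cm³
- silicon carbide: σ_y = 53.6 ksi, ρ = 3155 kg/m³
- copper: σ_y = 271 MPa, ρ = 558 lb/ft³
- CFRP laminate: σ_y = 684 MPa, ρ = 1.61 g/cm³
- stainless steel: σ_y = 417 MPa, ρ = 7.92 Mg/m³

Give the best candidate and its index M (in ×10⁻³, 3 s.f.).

CFRP laminate, M = 48.2×10⁻³

Convert each candidate to consistent units, then evaluate M:
  concrete: σ_y = 42.30 MPa, ρ = 2355 kg/m³
  bronze: σ_y = 299.2 MPa, ρ = 8710 kg/m³
  silicon carbide: σ_y = 369.6 MPa, ρ = 3155 kg/m³
  copper: σ_y = 271.0 MPa, ρ = 8938 kg/m³
  CFRP laminate: σ_y = 684.0 MPa, ρ = 1610 kg/m³
  stainless steel: σ_y = 417.0 MPa, ρ = 7920 kg/m³
  CFRP laminate: M = 48.2×10⁻³
  silicon carbide: M = 16.3×10⁻³
  stainless steel: M = 7.05×10⁻³
  concrete: M = 5.16×10⁻³
  bronze: M = 5.14×10⁻³
  copper: M = 4.69×10⁻³
Highest index: CFRP laminate.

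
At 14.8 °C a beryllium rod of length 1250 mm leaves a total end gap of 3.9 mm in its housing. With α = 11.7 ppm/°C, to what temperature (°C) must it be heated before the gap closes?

α·L₀·ΔT = 3.9 mm ⇒ ΔT = 3.9 / (11.7×10⁻⁶ × 1250.0) = 266.7 K.
T = 14.8 + 266.7 = 281.5 °C.

281 °C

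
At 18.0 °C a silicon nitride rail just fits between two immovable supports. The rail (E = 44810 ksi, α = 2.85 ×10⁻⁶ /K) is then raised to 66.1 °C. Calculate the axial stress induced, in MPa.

E = 44810 ksi = 309.0 GPa.
ΔT = 48.10 K. Constrained thermal stress σ = E·α·ΔT = 309.0×10³ MPa × 2.85×10⁻⁶ × 48.10 = 42.4 MPa (compressive).

42.4 MPa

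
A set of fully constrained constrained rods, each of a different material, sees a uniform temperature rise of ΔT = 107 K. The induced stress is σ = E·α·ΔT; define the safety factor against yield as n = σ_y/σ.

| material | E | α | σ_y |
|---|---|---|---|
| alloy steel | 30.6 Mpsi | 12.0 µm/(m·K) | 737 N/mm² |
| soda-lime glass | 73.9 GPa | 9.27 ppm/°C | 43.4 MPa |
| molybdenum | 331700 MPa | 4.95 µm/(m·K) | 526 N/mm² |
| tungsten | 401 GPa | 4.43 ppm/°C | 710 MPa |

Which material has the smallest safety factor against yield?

Per material, after unit conversion:
  alloy steel: E = 211.0, α = 12.0, σ_y = 737.0 → σ = 271 MPa, n = 2.72
  soda-lime glass: E = 73.90, α = 9.27, σ_y = 43.40 → σ = 73.3 MPa, n = 0.592
  molybdenum: E = 331.7, α = 4.95, σ_y = 526.0 → σ = 176 MPa, n = 2.99
  tungsten: E = 401.0, α = 4.43, σ_y = 710.0 → σ = 190 MPa, n = 3.74
The minimum is soda-lime glass at n = 0.592.

soda-lime glass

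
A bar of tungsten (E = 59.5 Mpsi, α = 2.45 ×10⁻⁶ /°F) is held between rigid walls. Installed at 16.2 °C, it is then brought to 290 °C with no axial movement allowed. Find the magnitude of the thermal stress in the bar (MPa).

495 MPa

E = 59.5 Mpsi = 410.2 GPa.
α = 2.45×10⁻⁶/°F × 9/5 = 4.41×10⁻⁶/K.
ΔT = 273.8 K. Constrained thermal stress σ = E·α·ΔT = 410.2×10³ MPa × 4.41×10⁻⁶ × 273.8 = 495 MPa (compressive).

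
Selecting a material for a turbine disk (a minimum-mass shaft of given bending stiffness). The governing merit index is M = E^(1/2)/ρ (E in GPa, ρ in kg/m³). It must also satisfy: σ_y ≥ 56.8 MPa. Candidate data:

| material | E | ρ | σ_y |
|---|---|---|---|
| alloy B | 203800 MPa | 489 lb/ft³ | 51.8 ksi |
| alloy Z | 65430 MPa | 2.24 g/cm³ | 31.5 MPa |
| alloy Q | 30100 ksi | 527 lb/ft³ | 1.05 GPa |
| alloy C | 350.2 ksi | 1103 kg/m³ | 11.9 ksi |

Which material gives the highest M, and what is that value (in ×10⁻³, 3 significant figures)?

alloy B, M = 1.82×10⁻³

Screen on constraints: σ_y ≥ 56.8 MPa. Survivors: alloy B, alloy Q, alloy C.
Convert each candidate to consistent units, then evaluate M:
  alloy B: E = 203.8 GPa, ρ = 7833 kg/m³
  alloy Q: E = 207.5 GPa, ρ = 8442 kg/m³
  alloy C: E = 2.415 GPa, ρ = 1103 kg/m³
  alloy B: M = 1.82×10⁻³
  alloy Q: M = 1.71×10⁻³
  alloy C: M = 1.41×10⁻³
Highest index: alloy B.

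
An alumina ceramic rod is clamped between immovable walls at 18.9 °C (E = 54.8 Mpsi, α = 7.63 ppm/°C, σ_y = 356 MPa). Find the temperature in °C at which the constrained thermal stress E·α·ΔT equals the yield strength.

142 °C

E = 54.8 Mpsi = 377.8 GPa.
E·α·ΔT = 356.0 MPa ⇒ ΔT = 356.0 / (377.8×10³ × 7.63×10⁻⁶) = 123.5 K.
T = 18.9 + 123.5 = 142.4 °C.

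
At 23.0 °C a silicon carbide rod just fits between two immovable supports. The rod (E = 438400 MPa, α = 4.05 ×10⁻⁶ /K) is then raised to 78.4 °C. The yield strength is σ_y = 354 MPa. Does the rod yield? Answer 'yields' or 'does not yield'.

does not yield

E = 438400 MPa = 438.4 GPa.
ΔT = 55.40 K. Constrained thermal stress σ = E·α·ΔT = 438.4×10³ MPa × 4.05×10⁻⁶ × 55.40 = 98.4 MPa (compressive).
Compare to σ_y = 354 MPa: σ < σ_y, so it does not yield.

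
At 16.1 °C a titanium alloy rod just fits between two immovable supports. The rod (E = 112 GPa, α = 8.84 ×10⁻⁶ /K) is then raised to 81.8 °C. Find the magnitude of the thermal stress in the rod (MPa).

65.0 MPa

ΔT = 65.70 K. Constrained thermal stress σ = E·α·ΔT = 112.0×10³ MPa × 8.84×10⁻⁶ × 65.70 = 65.0 MPa (compressive).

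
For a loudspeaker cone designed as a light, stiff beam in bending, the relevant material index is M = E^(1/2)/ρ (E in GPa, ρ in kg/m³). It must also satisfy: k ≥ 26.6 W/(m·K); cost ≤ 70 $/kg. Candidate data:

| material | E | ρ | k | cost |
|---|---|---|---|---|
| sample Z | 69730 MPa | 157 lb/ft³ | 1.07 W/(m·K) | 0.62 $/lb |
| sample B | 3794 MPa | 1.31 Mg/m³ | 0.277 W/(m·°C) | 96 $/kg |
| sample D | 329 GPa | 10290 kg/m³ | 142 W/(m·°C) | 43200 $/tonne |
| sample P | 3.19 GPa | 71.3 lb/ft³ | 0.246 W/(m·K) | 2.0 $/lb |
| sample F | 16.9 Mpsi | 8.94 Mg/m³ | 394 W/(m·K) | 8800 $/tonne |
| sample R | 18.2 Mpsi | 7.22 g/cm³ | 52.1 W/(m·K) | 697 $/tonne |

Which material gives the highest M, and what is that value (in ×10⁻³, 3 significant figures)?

sample D, M = 1.76×10⁻³

Screen on constraints: k ≥ 26.6 W/(m·K); cost ≤ 70 $/kg. Survivors: sample D, sample F, sample R.
Normalizing units and computing the index:
  sample D: E = 329.0 GPa, ρ = 10290 kg/m³
  sample F: E = 116.5 GPa, ρ = 8940 kg/m³
  sample R: E = 125.5 GPa, ρ = 7220 kg/m³
  sample D: M = 1.76×10⁻³
  sample R: M = 1.55×10⁻³
  sample F: M = 1.21×10⁻³
Sample D ranks first.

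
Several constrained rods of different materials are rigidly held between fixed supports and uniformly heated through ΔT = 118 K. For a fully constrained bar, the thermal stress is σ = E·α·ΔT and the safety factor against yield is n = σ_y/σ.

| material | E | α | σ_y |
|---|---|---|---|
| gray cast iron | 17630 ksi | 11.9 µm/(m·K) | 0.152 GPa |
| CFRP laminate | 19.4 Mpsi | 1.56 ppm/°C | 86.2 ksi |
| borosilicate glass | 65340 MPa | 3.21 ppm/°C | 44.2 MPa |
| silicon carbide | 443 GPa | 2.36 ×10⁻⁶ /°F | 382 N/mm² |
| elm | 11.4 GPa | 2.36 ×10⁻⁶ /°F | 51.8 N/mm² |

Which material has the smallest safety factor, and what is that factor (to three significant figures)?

In consistent units (E in GPa, α in ×10⁻⁶/K, σ_y in MPa):
  gray cast iron: E = 121.6, α = 11.9, σ_y = 152.0 → σ = 171 MPa, n = 0.891
  CFRP laminate: E = 133.8, α = 1.56, σ_y = 594.3 → σ = 24.6 MPa, n = 24.1
  borosilicate glass: E = 65.34, α = 3.21, σ_y = 44.20 → σ = 24.7 MPa, n = 1.79
  silicon carbide: E = 443.0, α = 4.25, σ_y = 382.0 → σ = 222 MPa, n = 1.72
  elm: E = 11.40, α = 4.25, σ_y = 51.80 → σ = 5.71 MPa, n = 9.06
Gray cast iron has the lowest safety factor, n = 0.891.

gray cast iron, n = 0.891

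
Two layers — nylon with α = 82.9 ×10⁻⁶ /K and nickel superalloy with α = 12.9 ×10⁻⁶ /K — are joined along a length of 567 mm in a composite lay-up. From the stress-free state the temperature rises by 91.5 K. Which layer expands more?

nylon

α(nylon) = 82.9×10⁻⁶/K vs α(nickel superalloy) = 12.9×10⁻⁶/K.
Higher α expands more for the same ΔT: nylon.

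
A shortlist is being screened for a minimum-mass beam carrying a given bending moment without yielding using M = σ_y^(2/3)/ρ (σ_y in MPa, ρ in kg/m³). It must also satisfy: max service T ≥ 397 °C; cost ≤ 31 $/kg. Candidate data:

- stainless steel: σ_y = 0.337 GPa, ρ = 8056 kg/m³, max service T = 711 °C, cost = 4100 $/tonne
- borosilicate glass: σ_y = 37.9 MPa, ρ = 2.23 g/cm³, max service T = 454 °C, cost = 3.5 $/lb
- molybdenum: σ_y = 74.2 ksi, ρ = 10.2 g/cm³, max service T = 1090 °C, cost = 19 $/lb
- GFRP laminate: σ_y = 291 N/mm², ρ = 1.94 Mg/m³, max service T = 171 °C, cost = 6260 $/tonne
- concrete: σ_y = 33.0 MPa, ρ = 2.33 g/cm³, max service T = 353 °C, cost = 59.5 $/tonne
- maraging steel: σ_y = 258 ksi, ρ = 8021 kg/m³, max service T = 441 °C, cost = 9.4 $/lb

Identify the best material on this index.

maraging steel

Screen on constraints: max service T ≥ 397 °C; cost ≤ 31 $/kg. Survivors: stainless steel, borosilicate glass, maraging steel.
Putting every candidate on a common basis:
  stainless steel: σ_y = 337.0 MPa, ρ = 8056 kg/m³
  borosilicate glass: σ_y = 37.90 MPa, ρ = 2230 kg/m³
  maraging steel: σ_y = 1779 MPa, ρ = 8021 kg/m³
  maraging steel: M = 18.3×10⁻³
  stainless steel: M = 6.01×10⁻³
  borosilicate glass: M = 5.06×10⁻³
Maraging steel ranks first.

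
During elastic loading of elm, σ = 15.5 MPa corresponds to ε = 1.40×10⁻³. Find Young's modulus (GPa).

E = σ/ε = 15.5 MPa / 1.40×10⁻³ = 11070 MPa = 11.1 GPa.

11.1 GPa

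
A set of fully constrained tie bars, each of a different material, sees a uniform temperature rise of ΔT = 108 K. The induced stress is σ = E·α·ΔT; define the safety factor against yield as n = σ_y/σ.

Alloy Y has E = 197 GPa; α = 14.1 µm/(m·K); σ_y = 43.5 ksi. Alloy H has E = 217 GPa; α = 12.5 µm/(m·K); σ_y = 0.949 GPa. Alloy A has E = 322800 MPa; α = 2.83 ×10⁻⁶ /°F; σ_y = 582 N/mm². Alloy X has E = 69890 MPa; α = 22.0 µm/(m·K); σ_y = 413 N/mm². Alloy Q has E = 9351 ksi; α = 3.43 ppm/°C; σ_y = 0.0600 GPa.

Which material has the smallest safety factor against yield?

alloy Y

Converting E to GPa, α to ×10⁻⁶/K, σ_y to MPa, then σ and n for each:
  alloy Y: E = 197.0, α = 14.1, σ_y = 299.9 → σ = 300 MPa, n = 1.00
  alloy H: E = 217.0, α = 12.5, σ_y = 949.0 → σ = 293 MPa, n = 3.24
  alloy A: E = 322.8, α = 5.09, σ_y = 582.0 → σ = 178 MPa, n = 3.28
  alloy X: E = 69.89, α = 22.0, σ_y = 413.0 → σ = 166 MPa, n = 2.49
  alloy Q: E = 64.47, α = 3.43, σ_y = 60.00 → σ = 23.9 MPa, n = 2.51
Alloy Y has the lowest safety factor, n = 1.00.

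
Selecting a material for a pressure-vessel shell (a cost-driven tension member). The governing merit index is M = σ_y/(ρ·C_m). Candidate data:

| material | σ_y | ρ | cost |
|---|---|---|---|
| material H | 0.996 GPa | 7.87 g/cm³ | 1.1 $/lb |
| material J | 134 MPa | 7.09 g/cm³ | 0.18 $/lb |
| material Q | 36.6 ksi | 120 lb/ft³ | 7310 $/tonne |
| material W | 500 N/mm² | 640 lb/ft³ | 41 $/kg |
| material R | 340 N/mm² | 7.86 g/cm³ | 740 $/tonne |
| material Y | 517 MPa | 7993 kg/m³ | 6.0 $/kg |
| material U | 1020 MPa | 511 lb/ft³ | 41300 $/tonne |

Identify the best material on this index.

material R

Normalizing units and computing the index:
  material H: σ_y = 996.0 MPa, ρ = 7870 kg/m³, cost = 2.425 $/kg
  material J: σ_y = 134.0 MPa, ρ = 7090 kg/m³, cost = 0.3968 $/kg
  material Q: σ_y = 252.3 MPa, ρ = 1922 kg/m³, cost = 7.310 $/kg
  material W: σ_y = 500.0 MPa, ρ = 10250 kg/m³, cost = 41.00 $/kg
  material R: σ_y = 340.0 MPa, ρ = 7860 kg/m³, cost = 0.7400 $/kg
  material Y: σ_y = 517.0 MPa, ρ = 7993 kg/m³, cost = 6.000 $/kg
  material U: σ_y = 1020 MPa, ρ = 8185 kg/m³, cost = 41.30 $/kg
  material R: M = 58.5 kN·m per $
  material H: M = 52.2 kN·m per $
  material J: M = 47.6 kN·m per $
  material Q: M = 18.0 kN·m per $
  material Y: M = 10.8 kN·m per $
  material U: M = 3.02 kN·m per $
  material W: M = 1.19 kN·m per $
The maximum is for material R.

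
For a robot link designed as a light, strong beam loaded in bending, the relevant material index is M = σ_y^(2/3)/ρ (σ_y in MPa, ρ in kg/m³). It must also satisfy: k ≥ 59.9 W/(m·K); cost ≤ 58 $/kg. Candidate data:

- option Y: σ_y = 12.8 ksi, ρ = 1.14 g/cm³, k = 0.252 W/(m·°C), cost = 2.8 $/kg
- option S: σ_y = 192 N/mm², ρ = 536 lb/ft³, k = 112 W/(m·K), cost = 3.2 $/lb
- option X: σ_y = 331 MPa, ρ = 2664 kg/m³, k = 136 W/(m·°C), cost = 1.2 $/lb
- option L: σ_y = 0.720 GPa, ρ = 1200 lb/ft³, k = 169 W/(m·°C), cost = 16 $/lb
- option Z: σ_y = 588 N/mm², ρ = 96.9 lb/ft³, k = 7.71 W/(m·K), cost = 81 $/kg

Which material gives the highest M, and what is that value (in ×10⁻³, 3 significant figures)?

Screen on constraints: k ≥ 59.9 W/(m·K); cost ≤ 58 $/kg. Survivors: option S, option X, option L.
Normalizing units and computing the index:
  option S: σ_y = 192.0 MPa, ρ = 8586 kg/m³
  option X: σ_y = 331.0 MPa, ρ = 2664 kg/m³
  option L: σ_y = 720.0 MPa, ρ = 19220 kg/m³
  option X: M = 18.0×10⁻³
  option L: M = 4.18×10⁻³
  option S: M = 3.88×10⁻³
Option X ranks first.

option X, M = 18.0×10⁻³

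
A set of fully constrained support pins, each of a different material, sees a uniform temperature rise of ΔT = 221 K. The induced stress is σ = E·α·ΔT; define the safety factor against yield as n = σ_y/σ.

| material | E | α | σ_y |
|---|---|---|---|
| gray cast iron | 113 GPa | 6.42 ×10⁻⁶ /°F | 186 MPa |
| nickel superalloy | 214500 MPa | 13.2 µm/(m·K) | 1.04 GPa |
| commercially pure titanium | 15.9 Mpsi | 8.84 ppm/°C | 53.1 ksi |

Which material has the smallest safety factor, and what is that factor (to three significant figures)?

With everything in SI (GPa, ×10⁻⁶/K, MPa):
  gray cast iron: E = 113.0, α = 11.6, σ_y = 186.0 → σ = 289 MPa, n = 0.645
  nickel superalloy: E = 214.5, α = 13.2, σ_y = 1040 → σ = 626 MPa, n = 1.66
  commercially pure titanium: E = 109.6, α = 8.84, σ_y = 366.1 → σ = 214 MPa, n = 1.71
The minimum is gray cast iron at n = 0.645.

gray cast iron, n = 0.645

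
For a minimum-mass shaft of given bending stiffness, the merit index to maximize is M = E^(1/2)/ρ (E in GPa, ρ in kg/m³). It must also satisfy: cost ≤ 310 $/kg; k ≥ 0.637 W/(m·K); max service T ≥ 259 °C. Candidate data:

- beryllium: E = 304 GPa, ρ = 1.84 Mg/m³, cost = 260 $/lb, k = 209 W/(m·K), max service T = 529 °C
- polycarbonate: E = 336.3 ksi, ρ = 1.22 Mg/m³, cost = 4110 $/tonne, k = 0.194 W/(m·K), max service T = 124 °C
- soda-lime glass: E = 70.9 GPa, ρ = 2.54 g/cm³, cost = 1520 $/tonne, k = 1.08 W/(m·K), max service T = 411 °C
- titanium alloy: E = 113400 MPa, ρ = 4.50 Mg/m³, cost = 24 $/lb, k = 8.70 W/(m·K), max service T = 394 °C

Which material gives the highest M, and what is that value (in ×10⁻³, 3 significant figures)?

Screen on constraints: cost ≤ 310 $/kg; k ≥ 0.637 W/(m·K); max service T ≥ 259 °C. Survivors: soda-lime glass, titanium alloy.
Convert each candidate to consistent units, then evaluate M:
  soda-lime glass: E = 70.90 GPa, ρ = 2540 kg/m³
  titanium alloy: E = 113.4 GPa, ρ = 4500 kg/m³
  soda-lime glass: M = 3.32×10⁻³
  titanium alloy: M = 2.37×10⁻³
Soda-lime glass has the largest M.

soda-lime glass, M = 3.32×10⁻³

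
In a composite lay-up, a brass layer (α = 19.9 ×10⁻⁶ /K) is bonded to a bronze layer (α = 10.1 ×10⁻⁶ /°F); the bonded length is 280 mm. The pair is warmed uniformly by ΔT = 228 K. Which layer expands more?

brass

bronze: α = 10.1×10⁻⁶/°F × 9/5 = 18.2×10⁻⁶/K.
α(brass) = 19.9×10⁻⁶/K vs α(bronze) = 18.2×10⁻⁶/K.
Higher α expands more for the same ΔT: brass.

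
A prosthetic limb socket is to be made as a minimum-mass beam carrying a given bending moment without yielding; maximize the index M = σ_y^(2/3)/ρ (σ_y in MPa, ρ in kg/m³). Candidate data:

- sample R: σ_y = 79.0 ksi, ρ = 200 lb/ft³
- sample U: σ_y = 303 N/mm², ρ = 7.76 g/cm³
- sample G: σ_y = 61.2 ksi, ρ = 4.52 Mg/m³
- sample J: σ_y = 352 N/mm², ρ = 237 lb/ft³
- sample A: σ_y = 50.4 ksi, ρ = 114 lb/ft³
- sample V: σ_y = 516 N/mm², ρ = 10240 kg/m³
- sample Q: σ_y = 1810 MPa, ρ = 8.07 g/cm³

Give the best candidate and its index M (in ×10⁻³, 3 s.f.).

sample A, M = 27.1×10⁻³

Putting every candidate on a common basis:
  sample R: σ_y = 544.7 MPa, ρ = 3204 kg/m³
  sample U: σ_y = 303.0 MPa, ρ = 7760 kg/m³
  sample G: σ_y = 422.0 MPa, ρ = 4520 kg/m³
  sample J: σ_y = 352.0 MPa, ρ = 3796 kg/m³
  sample A: σ_y = 347.5 MPa, ρ = 1826 kg/m³
  sample V: σ_y = 516.0 MPa, ρ = 10240 kg/m³
  sample Q: σ_y = 1810 MPa, ρ = 8070 kg/m³
  sample A: M = 27.1×10⁻³
  sample R: M = 20.8×10⁻³
  sample Q: M = 18.4×10⁻³
  sample J: M = 13.1×10⁻³
  sample G: M = 12.4×10⁻³
  sample V: M = 6.28×10⁻³
  sample U: M = 5.81×10⁻³
Sample A has the largest M.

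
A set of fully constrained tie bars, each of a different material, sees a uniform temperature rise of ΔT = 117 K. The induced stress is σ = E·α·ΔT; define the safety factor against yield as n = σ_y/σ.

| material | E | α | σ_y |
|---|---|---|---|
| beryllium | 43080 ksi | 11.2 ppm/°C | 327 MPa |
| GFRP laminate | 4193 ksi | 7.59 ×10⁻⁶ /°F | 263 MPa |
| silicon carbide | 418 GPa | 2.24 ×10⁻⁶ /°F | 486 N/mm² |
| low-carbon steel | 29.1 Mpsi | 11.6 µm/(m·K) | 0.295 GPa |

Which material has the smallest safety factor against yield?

beryllium

Per material, after unit conversion:
  beryllium: E = 297.0, α = 11.2, σ_y = 327.0 → σ = 389 MPa, n = 0.840
  GFRP laminate: E = 28.91, α = 13.7, σ_y = 263.0 → σ = 46.2 MPa, n = 5.69
  silicon carbide: E = 418.0, α = 4.03, σ_y = 486.0 → σ = 197 MPa, n = 2.46
  low-carbon steel: E = 200.6, α = 11.6, σ_y = 295.0 → σ = 272 MPa, n = 1.08
Beryllium has the lowest safety factor, n = 0.840.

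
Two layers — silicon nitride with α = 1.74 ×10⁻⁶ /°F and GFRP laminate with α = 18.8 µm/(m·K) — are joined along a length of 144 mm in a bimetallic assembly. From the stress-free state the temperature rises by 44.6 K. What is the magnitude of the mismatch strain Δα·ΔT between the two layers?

6.99×10⁻⁴

silicon nitride: α = 1.74×10⁻⁶/°F × 9/5 = 3.13×10⁻⁶/K.
Δα = |3.13 − 18.8|×10⁻⁶/K = 15.7×10⁻⁶/K.
Mismatch strain = Δα·ΔT = 15.7×10⁻⁶ × 44.6 = 6.99×10⁻⁴.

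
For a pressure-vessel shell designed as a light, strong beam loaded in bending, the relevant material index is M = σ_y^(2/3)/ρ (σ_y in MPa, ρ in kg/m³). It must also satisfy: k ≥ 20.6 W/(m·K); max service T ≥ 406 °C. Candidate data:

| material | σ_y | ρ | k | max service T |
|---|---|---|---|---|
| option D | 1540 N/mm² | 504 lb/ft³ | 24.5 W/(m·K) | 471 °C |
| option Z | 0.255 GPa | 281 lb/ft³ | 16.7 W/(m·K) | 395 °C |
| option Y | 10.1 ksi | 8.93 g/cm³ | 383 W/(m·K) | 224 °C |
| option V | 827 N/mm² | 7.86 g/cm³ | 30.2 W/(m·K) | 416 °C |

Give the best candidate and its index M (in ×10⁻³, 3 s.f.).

option D, M = 16.5×10⁻³

Screen on constraints: k ≥ 20.6 W/(m·K); max service T ≥ 406 °C. Survivors: option D, option V.
Normalizing units and computing the index:
  option D: σ_y = 1540 MPa, ρ = 8073 kg/m³
  option V: σ_y = 827.0 MPa, ρ = 7860 kg/m³
  option D: M = 16.5×10⁻³
  option V: M = 11.2×10⁻³
The maximum is for option D.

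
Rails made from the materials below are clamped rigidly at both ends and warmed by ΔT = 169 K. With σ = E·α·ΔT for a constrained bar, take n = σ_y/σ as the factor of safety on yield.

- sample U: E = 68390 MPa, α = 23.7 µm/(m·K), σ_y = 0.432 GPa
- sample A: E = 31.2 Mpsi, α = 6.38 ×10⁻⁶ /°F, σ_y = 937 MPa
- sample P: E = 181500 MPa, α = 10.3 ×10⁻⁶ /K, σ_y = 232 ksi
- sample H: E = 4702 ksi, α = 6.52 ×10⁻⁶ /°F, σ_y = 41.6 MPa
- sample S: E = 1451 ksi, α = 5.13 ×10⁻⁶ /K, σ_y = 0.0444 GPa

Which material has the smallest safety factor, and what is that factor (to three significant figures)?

sample H, n = 0.647

With everything in SI (GPa, ×10⁻⁶/K, MPa):
  sample U: E = 68.39, α = 23.7, σ_y = 432.0 → σ = 274 MPa, n = 1.58
  sample A: E = 215.1, α = 11.5, σ_y = 937.0 → σ = 417 MPa, n = 2.24
  sample P: E = 181.5, α = 10.3, σ_y = 1600 → σ = 316 MPa, n = 5.06
  sample H: E = 32.42, α = 11.7, σ_y = 41.60 → σ = 64.3 MPa, n = 0.647
  sample S: E = 10.00, α = 5.13, σ_y = 44.40 → σ = 8.67 MPa, n = 5.12
Smallest n: sample H with n = 0.647.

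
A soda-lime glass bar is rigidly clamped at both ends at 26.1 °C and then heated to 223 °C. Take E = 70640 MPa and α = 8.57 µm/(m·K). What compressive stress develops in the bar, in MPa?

119 MPa

E = 70640 MPa = 70.64 GPa.
ΔT = 196.9 K. Constrained thermal stress σ = E·α·ΔT = 70.64×10³ MPa × 8.57×10⁻⁶ × 196.9 = 119 MPa (compressive).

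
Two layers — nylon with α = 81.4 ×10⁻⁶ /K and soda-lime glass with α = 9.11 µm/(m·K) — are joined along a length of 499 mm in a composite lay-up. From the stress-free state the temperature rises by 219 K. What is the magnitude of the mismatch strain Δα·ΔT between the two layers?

Δα = |81.4 − 9.11|×10⁻⁶/K = 72.3×10⁻⁶/K.
Mismatch strain = Δα·ΔT = 72.3×10⁻⁶ × 219.0 = 0.0158.

0.0158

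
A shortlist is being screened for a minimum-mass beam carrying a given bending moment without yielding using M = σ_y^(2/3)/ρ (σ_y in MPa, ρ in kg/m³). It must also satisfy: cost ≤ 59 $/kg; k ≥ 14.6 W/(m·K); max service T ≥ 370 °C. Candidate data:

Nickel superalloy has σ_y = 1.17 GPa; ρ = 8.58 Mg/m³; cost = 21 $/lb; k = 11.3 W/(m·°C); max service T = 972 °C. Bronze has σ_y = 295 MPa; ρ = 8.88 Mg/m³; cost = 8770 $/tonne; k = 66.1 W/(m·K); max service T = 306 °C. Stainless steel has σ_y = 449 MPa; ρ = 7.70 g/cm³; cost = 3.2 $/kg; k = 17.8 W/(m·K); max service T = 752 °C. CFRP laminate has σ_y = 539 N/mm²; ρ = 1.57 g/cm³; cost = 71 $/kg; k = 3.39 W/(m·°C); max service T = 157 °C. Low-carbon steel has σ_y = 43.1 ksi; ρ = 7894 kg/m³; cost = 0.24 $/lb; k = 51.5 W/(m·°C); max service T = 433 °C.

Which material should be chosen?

stainless steel

Screen on constraints: cost ≤ 59 $/kg; k ≥ 14.6 W/(m·K); max service T ≥ 370 °C. Survivors: stainless steel, low-carbon steel.
Normalizing units and computing the index:
  stainless steel: σ_y = 449.0 MPa, ρ = 7700 kg/m³
  low-carbon steel: σ_y = 297.2 MPa, ρ = 7894 kg/m³
  stainless steel: M = 7.62×10⁻³
  low-carbon steel: M = 5.64×10⁻³
The maximum is for stainless steel.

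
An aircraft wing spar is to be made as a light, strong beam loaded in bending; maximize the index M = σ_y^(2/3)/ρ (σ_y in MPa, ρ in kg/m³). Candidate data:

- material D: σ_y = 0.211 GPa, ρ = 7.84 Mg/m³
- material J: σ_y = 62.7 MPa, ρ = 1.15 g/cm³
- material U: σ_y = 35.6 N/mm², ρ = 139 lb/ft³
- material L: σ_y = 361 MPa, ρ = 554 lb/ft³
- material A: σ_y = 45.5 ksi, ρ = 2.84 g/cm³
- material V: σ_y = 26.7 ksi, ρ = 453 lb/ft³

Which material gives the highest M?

In SI units:
  material D: σ_y = 211.0 MPa, ρ = 7840 kg/m³
  material J: σ_y = 62.70 MPa, ρ = 1150 kg/m³
  material U: σ_y = 35.60 MPa, ρ = 2227 kg/m³
  material L: σ_y = 361.0 MPa, ρ = 8874 kg/m³
  material A: σ_y = 313.7 MPa, ρ = 2840 kg/m³
  material V: σ_y = 184.1 MPa, ρ = 7256 kg/m³
  material A: M = 16.3×10⁻³
  material J: M = 13.7×10⁻³
  material L: M = 5.71×10⁻³
  material U: M = 4.86×10⁻³
  material D: M = 4.52×10⁻³
  material V: M = 4.46×10⁻³
Material A has the largest M.

material A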